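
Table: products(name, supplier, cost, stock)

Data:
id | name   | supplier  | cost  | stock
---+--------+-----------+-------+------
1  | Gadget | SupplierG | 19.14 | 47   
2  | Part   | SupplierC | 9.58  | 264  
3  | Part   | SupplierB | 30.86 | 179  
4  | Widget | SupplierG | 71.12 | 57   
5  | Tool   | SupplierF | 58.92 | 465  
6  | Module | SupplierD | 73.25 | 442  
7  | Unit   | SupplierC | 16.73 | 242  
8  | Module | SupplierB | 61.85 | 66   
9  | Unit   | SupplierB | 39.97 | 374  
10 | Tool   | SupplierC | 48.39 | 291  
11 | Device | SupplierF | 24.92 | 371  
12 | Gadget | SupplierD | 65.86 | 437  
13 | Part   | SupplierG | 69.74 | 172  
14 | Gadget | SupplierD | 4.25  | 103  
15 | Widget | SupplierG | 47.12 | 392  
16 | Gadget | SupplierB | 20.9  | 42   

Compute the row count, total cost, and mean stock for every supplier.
SELECT supplier,
       COUNT(*) as cnt,
       SUM(cost) as total_cost,
       AVG(stock) as avg_stock
FROM products
GROUP BY supplier

Result:
  SupplierB: 4 records, 153.58 total cost, 165.25 avg stock
  SupplierC: 3 records, 74.70 total cost, 265.67 avg stock
  SupplierD: 3 records, 143.36 total cost, 327.33 avg stock
  SupplierF: 2 records, 83.84 total cost, 418.00 avg stock
  SupplierG: 4 records, 207.12 total cost, 167.00 avg stock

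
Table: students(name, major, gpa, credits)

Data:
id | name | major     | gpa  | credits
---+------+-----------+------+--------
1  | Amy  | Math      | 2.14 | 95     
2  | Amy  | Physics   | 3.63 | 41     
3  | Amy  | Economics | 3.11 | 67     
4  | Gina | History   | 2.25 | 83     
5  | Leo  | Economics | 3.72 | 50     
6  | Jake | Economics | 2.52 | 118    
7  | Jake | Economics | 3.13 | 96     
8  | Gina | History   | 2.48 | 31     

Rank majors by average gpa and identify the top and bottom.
SELECT major, AVG(gpa)
FROM students
GROUP BY major
ORDER BY AVG(gpa)

All groups:
  Math: 2.14
  History: 2.37
  Economics: 3.12
  Physics: 3.63

Highest: Physics (3.63)
Lowest: Math (2.14)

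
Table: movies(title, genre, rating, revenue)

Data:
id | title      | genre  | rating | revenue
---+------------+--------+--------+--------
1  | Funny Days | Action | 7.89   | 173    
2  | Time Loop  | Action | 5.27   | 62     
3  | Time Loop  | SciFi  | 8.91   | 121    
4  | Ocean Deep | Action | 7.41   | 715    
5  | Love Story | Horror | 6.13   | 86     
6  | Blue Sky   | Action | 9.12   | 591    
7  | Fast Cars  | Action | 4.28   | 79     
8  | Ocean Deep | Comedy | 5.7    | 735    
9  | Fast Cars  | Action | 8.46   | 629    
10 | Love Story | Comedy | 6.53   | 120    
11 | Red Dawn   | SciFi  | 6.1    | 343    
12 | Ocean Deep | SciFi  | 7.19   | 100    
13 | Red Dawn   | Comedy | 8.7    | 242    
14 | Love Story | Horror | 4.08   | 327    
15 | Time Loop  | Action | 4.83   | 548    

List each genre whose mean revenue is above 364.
SELECT genre, AVG(revenue)
FROM movies
GROUP BY genre
HAVING AVG(revenue) > 364

Result:
  Action: avg=399.57
  Comedy: avg=365.67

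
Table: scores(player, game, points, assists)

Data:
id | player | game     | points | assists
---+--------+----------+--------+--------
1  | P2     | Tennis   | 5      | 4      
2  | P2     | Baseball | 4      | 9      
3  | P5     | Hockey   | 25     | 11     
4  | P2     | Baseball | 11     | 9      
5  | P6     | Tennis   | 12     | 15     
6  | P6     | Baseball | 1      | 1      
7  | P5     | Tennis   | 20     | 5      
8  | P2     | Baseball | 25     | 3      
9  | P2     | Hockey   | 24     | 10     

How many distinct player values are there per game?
SELECT game, COUNT(DISTINCT player)
FROM scores
GROUP BY game

Result:
  Baseball: 2 distinct
  Hockey: 2 distinct
  Tennis: 3 distinct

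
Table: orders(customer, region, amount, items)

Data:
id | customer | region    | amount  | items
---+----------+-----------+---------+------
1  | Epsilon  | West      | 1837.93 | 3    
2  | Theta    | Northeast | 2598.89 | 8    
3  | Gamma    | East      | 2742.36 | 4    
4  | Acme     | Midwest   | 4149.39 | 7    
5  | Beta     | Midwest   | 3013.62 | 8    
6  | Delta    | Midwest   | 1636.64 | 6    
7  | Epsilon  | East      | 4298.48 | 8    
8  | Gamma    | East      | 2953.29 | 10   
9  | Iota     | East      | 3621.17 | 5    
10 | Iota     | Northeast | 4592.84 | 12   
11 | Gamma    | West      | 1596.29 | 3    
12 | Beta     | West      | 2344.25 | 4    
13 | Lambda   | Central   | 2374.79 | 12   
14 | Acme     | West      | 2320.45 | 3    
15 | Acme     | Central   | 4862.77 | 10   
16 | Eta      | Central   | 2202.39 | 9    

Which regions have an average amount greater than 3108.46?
SELECT region, AVG(amount)
FROM orders
GROUP BY region
HAVING AVG(amount) > 3108.46

Result:
  Central: avg=3146.65
  East: avg=3403.83
  Northeast: avg=3595.87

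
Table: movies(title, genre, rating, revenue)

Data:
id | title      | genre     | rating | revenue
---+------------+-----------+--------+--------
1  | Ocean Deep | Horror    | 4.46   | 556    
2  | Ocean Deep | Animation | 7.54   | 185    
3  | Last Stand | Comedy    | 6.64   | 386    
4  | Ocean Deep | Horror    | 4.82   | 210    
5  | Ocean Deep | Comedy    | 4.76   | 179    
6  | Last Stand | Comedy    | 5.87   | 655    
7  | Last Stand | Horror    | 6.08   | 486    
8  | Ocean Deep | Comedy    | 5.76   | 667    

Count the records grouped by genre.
SELECT genre, COUNT(*) as count
FROM movies
GROUP BY genre

Result:
  Animation: 1
  Comedy: 4
  Horror: 3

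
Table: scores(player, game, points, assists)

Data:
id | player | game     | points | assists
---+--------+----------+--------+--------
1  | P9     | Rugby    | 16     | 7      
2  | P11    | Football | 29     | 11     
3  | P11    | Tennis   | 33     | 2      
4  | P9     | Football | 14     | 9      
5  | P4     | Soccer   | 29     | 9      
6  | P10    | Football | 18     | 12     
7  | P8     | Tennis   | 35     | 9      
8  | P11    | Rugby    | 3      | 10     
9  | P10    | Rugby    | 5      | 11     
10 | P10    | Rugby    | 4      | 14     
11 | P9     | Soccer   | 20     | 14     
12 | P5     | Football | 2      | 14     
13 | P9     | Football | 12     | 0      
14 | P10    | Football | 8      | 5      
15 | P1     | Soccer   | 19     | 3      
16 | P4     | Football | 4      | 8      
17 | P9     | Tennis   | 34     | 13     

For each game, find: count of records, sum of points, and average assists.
SELECT game,
       COUNT(*) as cnt,
       SUM(points) as total_points,
       AVG(assists) as avg_assists
FROM scores
GROUP BY game

Result:
  Football: 7 records, 87 total points, 8.43 avg assists
  Rugby: 4 records, 28 total points, 10.50 avg assists
  Soccer: 3 records, 68 total points, 8.67 avg assists
  Tennis: 3 records, 102 total points, 8.00 avg assists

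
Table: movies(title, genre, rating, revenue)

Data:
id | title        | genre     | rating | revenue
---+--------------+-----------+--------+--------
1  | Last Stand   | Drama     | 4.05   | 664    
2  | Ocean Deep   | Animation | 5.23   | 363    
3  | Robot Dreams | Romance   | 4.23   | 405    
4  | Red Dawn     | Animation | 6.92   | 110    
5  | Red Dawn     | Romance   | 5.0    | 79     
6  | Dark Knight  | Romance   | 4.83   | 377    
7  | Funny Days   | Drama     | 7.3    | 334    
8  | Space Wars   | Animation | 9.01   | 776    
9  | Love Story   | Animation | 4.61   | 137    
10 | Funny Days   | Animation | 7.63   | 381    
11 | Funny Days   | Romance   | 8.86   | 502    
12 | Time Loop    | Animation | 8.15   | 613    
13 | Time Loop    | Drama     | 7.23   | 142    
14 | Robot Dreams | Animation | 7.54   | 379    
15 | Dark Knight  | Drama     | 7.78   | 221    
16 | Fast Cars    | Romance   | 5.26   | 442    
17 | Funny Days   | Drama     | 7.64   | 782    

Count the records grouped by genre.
SELECT genre, COUNT(*) as count
FROM movies
GROUP BY genre

Result:
  Animation: 7
  Drama: 5
  Romance: 5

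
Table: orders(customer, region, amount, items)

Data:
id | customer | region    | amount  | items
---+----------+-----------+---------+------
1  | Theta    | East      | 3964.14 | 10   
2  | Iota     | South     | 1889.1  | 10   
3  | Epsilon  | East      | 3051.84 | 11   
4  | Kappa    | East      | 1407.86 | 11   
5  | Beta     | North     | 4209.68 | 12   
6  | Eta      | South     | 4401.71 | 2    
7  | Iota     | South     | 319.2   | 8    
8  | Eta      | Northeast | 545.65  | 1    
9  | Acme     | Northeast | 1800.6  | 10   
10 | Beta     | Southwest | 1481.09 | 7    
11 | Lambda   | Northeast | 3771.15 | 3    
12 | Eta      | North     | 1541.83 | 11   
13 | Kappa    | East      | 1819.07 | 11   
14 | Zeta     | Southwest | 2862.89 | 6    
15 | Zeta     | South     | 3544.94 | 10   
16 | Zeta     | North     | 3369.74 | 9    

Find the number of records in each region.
SELECT region, COUNT(*) as count
FROM orders
GROUP BY region

Result:
  East: 4
  North: 3
  Northeast: 3
  South: 4
  Southwest: 2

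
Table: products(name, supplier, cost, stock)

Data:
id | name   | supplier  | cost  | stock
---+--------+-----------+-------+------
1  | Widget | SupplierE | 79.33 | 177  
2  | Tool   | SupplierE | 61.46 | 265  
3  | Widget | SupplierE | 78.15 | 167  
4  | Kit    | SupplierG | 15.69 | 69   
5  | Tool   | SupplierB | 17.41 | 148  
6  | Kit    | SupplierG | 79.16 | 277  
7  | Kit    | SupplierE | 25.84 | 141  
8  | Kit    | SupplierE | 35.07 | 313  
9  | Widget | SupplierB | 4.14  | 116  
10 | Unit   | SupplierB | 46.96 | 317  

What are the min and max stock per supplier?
SELECT supplier, MIN(stock), MAX(stock)
FROM products
GROUP BY supplier

Result:
  SupplierB: min=116, max=317
  SupplierE: min=141, max=313
  SupplierG: min=69, max=277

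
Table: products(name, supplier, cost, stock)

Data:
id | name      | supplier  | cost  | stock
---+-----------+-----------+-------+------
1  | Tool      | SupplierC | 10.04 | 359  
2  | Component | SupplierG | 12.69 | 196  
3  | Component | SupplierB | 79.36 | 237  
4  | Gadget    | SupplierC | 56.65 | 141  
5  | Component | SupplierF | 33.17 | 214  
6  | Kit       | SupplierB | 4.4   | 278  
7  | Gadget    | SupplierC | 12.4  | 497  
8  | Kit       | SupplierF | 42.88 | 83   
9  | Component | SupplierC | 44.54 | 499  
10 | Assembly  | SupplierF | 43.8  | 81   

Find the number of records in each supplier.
SELECT supplier, COUNT(*) as count
FROM products
GROUP BY supplier

Result:
  SupplierB: 2
  SupplierC: 4
  SupplierF: 3
  SupplierG: 1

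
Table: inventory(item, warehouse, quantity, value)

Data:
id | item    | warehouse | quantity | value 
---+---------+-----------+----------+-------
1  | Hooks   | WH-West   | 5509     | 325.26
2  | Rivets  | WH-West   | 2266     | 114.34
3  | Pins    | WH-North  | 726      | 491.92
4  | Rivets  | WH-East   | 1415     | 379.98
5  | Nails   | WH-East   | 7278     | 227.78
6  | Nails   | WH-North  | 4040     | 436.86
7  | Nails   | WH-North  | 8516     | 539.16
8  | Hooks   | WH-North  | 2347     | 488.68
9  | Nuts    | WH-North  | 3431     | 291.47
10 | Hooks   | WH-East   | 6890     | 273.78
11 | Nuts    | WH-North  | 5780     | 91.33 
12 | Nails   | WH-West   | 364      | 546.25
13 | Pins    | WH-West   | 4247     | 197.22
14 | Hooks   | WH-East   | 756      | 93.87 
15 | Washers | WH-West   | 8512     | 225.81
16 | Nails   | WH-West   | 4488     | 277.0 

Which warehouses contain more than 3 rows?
SELECT warehouse, COUNT(*) as cnt
FROM inventory
GROUP BY warehouse
HAVING COUNT(*) > 3

Result:
  WH-East: 4
  WH-North: 6
  WH-West: 6

Note: HAVING filters groups after aggregation, WHERE filters rows before.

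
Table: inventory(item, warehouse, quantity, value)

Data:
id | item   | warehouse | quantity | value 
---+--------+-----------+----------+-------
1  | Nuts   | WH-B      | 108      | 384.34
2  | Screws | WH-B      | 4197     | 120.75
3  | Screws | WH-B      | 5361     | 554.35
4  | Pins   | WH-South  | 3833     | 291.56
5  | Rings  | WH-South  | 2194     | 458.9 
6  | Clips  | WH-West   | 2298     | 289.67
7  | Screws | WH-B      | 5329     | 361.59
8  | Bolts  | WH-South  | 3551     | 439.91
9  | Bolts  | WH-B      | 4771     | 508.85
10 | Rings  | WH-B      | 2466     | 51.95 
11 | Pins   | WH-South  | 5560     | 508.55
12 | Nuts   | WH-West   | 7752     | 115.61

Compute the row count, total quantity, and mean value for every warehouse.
SELECT warehouse,
       COUNT(*) as cnt,
       SUM(quantity) as total_quantity,
       AVG(value) as avg_value
FROM inventory
GROUP BY warehouse

Result:
  WH-B: 6 records, 22232 total quantity, 330.31 avg value
  WH-South: 4 records, 15138 total quantity, 424.73 avg value
  WH-West: 2 records, 10050 total quantity, 202.64 avg value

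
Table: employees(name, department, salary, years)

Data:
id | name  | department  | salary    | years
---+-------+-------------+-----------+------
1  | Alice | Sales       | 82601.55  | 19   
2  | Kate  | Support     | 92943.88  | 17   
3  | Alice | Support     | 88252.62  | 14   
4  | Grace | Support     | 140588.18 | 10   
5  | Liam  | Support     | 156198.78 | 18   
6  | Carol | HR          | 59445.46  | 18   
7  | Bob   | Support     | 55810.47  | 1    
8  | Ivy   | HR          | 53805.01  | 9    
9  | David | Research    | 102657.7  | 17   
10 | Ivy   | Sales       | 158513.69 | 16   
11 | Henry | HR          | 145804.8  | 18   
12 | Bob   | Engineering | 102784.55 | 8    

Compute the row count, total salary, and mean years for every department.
SELECT department,
       COUNT(*) as cnt,
       SUM(salary) as total_salary,
       AVG(years) as avg_years
FROM employees
GROUP BY department

Result:
  Engineering: 1 records, 102784.55 total salary, 8.00 avg years
  HR: 3 records, 259055.27 total salary, 15.00 avg years
  Research: 1 records, 102657.70 total salary, 17.00 avg years
  Sales: 2 records, 241115.24 total salary, 17.50 avg years
  Support: 5 records, 533793.93 total salary, 12.00 avg years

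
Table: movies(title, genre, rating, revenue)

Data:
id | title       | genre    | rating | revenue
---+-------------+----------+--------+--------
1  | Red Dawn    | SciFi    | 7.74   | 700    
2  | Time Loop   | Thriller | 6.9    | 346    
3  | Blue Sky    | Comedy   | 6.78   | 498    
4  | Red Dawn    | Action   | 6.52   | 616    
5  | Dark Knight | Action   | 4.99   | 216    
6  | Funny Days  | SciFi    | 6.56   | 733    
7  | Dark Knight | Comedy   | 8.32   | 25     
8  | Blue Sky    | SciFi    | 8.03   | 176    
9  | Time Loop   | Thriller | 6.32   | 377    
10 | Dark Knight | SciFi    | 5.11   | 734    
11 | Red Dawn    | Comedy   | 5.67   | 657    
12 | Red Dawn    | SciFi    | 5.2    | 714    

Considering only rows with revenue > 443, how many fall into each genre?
SELECT genre, COUNT(*)
FROM movies
WHERE revenue > 443
GROUP BY genre

Note: WHERE filters rows before grouping.

Result:
  Action: 1
  Comedy: 2
  SciFi: 4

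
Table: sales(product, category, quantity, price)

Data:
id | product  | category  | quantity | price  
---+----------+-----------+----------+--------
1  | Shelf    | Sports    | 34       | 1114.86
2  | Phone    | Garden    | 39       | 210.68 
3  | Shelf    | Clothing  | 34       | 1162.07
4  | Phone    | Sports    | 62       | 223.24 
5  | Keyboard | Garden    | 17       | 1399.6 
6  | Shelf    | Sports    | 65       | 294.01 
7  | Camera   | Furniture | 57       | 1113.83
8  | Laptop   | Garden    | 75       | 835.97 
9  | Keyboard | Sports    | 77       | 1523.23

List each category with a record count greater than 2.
SELECT category, COUNT(*) as cnt
FROM sales
GROUP BY category
HAVING COUNT(*) > 2

Result:
  Garden: 3
  Sports: 4

Note: HAVING filters groups after aggregation, WHERE filters rows before.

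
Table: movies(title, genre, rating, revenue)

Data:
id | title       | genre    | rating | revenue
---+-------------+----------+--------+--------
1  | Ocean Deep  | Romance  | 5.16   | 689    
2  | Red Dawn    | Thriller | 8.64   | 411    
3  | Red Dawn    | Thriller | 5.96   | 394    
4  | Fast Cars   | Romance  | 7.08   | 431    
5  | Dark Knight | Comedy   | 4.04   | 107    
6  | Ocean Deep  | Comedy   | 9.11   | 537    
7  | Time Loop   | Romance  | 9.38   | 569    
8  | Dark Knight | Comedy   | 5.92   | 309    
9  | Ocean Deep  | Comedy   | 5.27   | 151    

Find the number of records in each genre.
SELECT genre, COUNT(*) as count
FROM movies
GROUP BY genre

Result:
  Comedy: 4
  Romance: 3
  Thriller: 2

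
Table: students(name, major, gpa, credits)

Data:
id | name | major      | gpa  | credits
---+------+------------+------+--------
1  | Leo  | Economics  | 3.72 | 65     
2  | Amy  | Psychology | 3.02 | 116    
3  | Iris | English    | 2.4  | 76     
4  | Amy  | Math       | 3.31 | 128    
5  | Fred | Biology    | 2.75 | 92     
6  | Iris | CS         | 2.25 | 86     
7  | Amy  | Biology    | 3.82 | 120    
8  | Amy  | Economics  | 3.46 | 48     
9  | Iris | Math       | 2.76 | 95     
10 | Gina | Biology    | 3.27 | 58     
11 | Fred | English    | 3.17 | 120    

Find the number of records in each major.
SELECT major, COUNT(*) as count
FROM students
GROUP BY major

Result:
  Biology: 3
  CS: 1
  Economics: 2
  English: 2
  Math: 2
  Psychology: 1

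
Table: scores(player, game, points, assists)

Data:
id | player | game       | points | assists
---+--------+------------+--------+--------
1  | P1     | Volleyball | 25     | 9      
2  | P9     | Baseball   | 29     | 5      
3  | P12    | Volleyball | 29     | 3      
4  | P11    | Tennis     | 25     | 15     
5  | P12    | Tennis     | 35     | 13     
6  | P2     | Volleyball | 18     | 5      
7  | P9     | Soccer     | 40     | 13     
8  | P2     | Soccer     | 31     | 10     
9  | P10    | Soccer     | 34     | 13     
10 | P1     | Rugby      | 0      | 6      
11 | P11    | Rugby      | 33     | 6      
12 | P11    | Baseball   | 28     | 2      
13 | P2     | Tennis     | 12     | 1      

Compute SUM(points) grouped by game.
SELECT game, SUM(points) as result
FROM scores
GROUP BY game

Result:
  Baseball: 57
  Rugby: 33
  Soccer: 105
  Tennis: 72
  Volleyball: 72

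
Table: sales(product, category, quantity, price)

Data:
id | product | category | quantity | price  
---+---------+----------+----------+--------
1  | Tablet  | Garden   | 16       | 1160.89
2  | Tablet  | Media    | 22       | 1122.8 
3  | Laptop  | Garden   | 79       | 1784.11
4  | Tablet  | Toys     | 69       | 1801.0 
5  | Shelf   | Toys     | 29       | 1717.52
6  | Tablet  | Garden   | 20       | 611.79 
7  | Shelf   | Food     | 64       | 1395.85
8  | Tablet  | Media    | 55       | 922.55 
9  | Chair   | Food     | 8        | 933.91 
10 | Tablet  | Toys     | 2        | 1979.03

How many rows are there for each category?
SELECT category, COUNT(*) as count
FROM sales
GROUP BY category

Result:
  Food: 2
  Garden: 3
  Media: 2
  Toys: 3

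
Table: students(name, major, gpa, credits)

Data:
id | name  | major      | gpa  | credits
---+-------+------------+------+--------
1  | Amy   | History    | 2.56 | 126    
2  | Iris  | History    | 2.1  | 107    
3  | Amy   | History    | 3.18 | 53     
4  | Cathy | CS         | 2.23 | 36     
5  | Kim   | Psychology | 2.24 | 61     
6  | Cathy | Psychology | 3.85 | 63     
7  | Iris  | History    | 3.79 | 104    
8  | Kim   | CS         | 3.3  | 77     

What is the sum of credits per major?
SELECT major, SUM(credits) as result
FROM students
GROUP BY major

Result:
  CS: 113
  History: 390
  Psychology: 124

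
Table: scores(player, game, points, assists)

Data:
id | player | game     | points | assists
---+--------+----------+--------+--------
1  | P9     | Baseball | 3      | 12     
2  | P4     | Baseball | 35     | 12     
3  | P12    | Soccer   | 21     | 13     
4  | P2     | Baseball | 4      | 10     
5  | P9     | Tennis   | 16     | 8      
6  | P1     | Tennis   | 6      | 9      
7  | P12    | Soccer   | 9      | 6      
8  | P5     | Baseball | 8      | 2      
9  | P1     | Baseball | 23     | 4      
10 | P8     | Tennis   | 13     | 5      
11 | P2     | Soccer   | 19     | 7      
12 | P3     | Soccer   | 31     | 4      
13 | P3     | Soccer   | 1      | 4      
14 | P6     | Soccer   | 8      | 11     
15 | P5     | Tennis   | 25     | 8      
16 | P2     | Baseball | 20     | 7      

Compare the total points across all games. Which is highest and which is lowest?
SELECT game, SUM(points)
FROM scores
GROUP BY game
ORDER BY SUM(points)

All groups:
  Tennis: 60
  Soccer: 89
  Baseball: 93

Highest: Baseball (93)
Lowest: Tennis (60)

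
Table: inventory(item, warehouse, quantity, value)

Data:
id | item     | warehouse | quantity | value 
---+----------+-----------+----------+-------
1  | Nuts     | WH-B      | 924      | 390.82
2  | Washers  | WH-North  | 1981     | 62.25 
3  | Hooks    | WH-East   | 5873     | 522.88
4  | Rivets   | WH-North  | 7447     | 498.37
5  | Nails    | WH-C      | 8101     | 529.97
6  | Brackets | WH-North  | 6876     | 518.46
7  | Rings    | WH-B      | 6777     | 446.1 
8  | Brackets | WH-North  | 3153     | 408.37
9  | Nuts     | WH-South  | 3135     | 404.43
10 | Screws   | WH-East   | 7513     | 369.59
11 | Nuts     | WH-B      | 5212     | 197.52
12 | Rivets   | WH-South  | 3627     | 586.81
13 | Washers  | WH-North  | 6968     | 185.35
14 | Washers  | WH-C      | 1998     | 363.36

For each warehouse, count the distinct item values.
SELECT warehouse, COUNT(DISTINCT item)
FROM inventory
GROUP BY warehouse

Result:
  WH-B: 2 distinct
  WH-C: 2 distinct
  WH-East: 2 distinct
  WH-North: 3 distinct
  WH-South: 2 distinct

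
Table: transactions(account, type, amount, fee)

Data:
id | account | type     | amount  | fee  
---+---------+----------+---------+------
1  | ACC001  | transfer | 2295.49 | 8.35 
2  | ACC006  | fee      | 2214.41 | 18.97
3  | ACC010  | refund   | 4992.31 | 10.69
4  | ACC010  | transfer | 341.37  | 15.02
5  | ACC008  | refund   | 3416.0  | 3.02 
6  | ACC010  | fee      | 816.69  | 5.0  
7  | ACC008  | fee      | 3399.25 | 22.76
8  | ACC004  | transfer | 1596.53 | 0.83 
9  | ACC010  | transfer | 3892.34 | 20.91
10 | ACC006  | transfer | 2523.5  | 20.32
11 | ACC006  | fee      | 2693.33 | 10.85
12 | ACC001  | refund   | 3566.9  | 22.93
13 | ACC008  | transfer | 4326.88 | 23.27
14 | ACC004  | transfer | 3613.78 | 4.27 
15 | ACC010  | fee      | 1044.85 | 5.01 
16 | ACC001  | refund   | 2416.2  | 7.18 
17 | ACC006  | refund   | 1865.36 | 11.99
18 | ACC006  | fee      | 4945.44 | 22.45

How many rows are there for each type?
SELECT type, COUNT(*) as count
FROM transactions
GROUP BY type

Result:
  fee: 6
  refund: 5
  transfer: 7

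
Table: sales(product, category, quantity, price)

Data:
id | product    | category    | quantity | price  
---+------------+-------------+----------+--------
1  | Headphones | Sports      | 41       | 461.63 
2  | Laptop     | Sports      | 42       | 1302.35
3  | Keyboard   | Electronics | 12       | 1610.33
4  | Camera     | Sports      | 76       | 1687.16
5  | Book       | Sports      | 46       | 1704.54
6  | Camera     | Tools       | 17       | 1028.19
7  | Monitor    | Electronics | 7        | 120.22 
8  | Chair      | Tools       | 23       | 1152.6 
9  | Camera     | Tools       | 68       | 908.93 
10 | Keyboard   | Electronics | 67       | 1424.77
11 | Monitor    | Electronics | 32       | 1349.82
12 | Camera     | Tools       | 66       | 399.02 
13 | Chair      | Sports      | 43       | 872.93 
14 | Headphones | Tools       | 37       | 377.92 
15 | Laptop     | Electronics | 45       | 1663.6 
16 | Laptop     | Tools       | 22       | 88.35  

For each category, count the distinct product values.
SELECT category, COUNT(DISTINCT product)
FROM sales
GROUP BY category

Result:
  Electronics: 3 distinct
  Sports: 5 distinct
  Tools: 4 distinct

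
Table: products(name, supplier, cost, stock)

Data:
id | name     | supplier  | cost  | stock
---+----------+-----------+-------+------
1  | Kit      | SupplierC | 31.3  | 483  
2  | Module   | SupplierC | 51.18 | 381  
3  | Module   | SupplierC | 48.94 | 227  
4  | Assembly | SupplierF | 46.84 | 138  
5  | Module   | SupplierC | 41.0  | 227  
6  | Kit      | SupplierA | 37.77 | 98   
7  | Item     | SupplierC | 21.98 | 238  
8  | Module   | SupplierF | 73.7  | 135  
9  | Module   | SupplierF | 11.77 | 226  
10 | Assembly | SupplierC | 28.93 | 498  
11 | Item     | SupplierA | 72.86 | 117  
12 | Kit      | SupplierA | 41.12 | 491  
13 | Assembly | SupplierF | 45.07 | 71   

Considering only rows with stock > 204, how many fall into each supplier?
SELECT supplier, COUNT(*)
FROM products
WHERE stock > 204
GROUP BY supplier

Note: WHERE filters rows before grouping.

Result:
  SupplierA: 1
  SupplierC: 6
  SupplierF: 1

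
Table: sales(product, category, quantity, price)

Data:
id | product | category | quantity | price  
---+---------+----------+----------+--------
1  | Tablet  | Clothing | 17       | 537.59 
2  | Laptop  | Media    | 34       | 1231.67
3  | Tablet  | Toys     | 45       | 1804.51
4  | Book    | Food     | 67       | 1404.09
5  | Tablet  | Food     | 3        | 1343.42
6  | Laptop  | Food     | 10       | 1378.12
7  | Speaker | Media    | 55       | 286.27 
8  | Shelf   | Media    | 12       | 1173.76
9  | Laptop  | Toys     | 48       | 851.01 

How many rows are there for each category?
SELECT category, COUNT(*) as count
FROM sales
GROUP BY category

Result:
  Clothing: 1
  Food: 3
  Media: 3
  Toys: 2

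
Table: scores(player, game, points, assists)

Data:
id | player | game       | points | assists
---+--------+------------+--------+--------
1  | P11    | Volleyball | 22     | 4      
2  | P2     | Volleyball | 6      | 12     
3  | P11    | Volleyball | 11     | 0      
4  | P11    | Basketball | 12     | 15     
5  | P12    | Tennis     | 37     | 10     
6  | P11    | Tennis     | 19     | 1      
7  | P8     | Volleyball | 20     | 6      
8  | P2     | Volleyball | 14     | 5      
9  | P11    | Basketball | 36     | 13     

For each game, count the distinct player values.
SELECT game, COUNT(DISTINCT player)
FROM scores
GROUP BY game

Result:
  Basketball: 1 distinct
  Tennis: 2 distinct
  Volleyball: 3 distinct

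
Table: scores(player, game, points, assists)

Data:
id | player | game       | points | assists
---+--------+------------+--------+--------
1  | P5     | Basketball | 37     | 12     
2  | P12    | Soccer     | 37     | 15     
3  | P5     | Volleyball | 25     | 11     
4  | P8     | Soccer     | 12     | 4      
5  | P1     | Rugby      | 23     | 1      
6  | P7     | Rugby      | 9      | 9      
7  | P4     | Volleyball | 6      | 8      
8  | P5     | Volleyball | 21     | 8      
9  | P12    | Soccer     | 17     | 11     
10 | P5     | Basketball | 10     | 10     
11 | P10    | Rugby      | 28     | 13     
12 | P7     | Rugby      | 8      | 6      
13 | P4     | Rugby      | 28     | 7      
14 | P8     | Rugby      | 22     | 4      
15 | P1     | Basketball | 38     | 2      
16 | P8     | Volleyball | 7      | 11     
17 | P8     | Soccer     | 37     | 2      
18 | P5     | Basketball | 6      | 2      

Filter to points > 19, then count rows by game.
SELECT game, COUNT(*)
FROM scores
WHERE points > 19
GROUP BY game

Note: WHERE filters rows before grouping.

Result:
  Basketball: 2
  Rugby: 4
  Soccer: 2
  Volleyball: 2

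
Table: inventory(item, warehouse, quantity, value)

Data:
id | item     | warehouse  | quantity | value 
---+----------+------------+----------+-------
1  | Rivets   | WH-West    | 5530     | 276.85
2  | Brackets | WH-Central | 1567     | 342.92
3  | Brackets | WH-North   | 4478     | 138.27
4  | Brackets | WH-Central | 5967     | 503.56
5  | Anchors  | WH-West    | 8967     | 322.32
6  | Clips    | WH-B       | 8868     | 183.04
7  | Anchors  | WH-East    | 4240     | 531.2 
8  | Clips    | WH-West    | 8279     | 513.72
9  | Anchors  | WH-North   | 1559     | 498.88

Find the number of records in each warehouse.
SELECT warehouse, COUNT(*) as count
FROM inventory
GROUP BY warehouse

Result:
  WH-B: 1
  WH-Central: 2
  WH-East: 1
  WH-North: 2
  WH-West: 3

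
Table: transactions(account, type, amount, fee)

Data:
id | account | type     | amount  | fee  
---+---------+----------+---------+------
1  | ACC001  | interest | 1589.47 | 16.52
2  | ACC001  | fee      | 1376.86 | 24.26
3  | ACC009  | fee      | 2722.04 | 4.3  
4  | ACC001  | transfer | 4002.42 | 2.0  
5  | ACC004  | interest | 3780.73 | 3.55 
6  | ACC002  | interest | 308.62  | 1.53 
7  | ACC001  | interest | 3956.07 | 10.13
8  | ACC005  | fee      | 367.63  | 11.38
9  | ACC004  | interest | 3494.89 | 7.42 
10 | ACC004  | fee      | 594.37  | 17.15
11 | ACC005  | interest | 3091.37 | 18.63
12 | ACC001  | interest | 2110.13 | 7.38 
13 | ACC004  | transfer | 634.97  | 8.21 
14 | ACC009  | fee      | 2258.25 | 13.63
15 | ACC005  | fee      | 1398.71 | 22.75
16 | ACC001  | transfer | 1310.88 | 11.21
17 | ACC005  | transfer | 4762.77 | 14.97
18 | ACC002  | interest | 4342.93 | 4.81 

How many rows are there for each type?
SELECT type, COUNT(*) as count
FROM transactions
GROUP BY type

Result:
  fee: 6
  interest: 8
  transfer: 4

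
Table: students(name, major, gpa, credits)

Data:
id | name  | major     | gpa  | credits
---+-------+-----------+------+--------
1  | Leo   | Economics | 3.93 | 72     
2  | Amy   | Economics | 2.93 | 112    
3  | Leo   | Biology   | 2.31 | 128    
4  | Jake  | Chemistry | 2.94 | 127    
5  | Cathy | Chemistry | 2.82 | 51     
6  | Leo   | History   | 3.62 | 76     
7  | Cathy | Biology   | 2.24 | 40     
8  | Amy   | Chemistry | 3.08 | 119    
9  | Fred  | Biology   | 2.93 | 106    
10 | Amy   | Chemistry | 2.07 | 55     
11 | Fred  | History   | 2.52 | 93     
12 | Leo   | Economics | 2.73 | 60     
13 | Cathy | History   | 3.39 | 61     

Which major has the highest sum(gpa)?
SELECT major, SUM(gpa) as val
FROM students
GROUP BY major
ORDER BY val DESC
LIMIT 1

Result: Chemistry with sum(gpa) = 10.91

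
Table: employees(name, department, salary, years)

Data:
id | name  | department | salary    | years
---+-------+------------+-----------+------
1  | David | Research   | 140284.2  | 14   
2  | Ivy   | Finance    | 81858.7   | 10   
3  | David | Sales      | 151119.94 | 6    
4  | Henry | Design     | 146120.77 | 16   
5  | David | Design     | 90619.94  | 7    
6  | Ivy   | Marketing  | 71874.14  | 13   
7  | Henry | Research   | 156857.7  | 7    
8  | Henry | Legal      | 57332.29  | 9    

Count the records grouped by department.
SELECT department, COUNT(*) as count
FROM employees
GROUP BY department

Result:
  Design: 2
  Finance: 1
  Legal: 1
  Marketing: 1
  Research: 2
  Sales: 1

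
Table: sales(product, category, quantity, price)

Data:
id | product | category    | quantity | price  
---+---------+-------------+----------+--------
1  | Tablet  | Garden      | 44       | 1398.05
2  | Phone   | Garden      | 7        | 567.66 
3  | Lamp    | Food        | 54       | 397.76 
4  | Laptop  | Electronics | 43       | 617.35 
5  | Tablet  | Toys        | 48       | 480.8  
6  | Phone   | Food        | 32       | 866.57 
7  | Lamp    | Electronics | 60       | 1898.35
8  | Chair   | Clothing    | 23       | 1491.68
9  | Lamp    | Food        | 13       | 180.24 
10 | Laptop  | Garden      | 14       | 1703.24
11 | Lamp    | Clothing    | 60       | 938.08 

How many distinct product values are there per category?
SELECT category, COUNT(DISTINCT product)
FROM sales
GROUP BY category

Result:
  Clothing: 2 distinct
  Electronics: 2 distinct
  Food: 2 distinct
  Garden: 3 distinct
  Toys: 1 distinct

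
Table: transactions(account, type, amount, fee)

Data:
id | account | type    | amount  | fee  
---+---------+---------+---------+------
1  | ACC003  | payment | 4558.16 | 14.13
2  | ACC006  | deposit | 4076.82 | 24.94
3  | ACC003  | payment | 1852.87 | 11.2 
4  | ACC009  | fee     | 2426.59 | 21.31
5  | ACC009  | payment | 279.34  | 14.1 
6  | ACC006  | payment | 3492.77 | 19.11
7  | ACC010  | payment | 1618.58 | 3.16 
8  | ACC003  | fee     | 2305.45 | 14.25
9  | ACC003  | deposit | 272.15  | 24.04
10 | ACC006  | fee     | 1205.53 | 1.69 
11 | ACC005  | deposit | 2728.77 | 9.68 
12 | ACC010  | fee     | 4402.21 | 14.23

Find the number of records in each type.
SELECT type, COUNT(*) as count
FROM transactions
GROUP BY type

Result:
  deposit: 3
  fee: 4
  payment: 5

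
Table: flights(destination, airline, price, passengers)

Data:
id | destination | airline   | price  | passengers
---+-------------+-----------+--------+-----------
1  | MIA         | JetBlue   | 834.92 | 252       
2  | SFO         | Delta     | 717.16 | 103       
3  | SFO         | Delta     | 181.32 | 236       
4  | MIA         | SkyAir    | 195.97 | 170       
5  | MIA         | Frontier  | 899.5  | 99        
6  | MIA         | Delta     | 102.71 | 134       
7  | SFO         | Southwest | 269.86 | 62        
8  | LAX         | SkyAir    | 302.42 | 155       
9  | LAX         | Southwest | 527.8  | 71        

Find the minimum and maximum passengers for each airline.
SELECT airline, MIN(passengers), MAX(passengers)
FROM flights
GROUP BY airline

Result:
  Delta: min=103, max=236
  Frontier: min=99, max=99
  JetBlue: min=252, max=252
  SkyAir: min=155, max=170
  Southwest: min=62, max=71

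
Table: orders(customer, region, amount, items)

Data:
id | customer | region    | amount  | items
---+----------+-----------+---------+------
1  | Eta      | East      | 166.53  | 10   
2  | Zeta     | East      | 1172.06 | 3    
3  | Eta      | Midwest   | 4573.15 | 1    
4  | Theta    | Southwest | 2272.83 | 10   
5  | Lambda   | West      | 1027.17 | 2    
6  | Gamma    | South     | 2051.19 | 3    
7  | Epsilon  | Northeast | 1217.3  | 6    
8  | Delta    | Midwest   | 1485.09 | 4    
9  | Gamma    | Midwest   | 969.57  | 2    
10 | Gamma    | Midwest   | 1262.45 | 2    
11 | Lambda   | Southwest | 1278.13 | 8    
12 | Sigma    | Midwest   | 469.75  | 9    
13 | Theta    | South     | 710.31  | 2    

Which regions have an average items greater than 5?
SELECT region, AVG(items)
FROM orders
GROUP BY region
HAVING AVG(items) > 5

Result:
  East: avg=6.50
  Northeast: avg=6.00
  Southwest: avg=9.00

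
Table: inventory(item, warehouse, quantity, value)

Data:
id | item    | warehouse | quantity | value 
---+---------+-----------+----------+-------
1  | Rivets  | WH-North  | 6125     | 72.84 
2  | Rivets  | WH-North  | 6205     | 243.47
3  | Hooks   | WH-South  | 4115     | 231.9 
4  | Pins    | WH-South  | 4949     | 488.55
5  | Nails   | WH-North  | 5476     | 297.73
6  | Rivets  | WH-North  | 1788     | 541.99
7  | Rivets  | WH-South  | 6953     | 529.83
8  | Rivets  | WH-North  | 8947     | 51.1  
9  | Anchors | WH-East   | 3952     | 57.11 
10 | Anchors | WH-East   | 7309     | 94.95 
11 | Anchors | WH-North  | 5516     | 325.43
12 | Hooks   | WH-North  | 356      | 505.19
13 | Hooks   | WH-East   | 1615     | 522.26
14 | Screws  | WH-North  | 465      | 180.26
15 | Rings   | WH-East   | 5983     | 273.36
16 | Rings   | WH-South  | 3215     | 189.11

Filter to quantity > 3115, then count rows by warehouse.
SELECT warehouse, COUNT(*)
FROM inventory
WHERE quantity > 3115
GROUP BY warehouse

Note: WHERE filters rows before grouping.

Result:
  WH-East: 3
  WH-North: 5
  WH-South: 4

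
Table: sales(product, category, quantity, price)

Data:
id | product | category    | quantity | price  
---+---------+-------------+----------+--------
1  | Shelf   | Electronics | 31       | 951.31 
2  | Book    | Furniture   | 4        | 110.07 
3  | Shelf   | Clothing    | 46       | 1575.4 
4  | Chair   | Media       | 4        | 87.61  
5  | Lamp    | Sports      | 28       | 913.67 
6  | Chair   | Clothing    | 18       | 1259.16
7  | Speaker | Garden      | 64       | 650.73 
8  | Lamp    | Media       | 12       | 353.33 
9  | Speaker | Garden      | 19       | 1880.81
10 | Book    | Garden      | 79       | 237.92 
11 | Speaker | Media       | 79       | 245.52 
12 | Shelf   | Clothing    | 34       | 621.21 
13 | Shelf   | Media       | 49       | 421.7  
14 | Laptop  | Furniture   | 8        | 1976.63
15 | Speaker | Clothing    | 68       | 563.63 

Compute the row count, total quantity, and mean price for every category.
SELECT category,
       COUNT(*) as cnt,
       SUM(quantity) as total_quantity,
       AVG(price) as avg_price
FROM sales
GROUP BY category

Result:
  Clothing: 4 records, 166 total quantity, 1004.85 avg price
  Electronics: 1 records, 31 total quantity, 951.31 avg price
  Furniture: 2 records, 12 total quantity, 1043.35 avg price
  Garden: 3 records, 162 total quantity, 923.15 avg price
  Media: 4 records, 144 total quantity, 277.04 avg price
  Sports: 1 records, 28 total quantity, 913.67 avg price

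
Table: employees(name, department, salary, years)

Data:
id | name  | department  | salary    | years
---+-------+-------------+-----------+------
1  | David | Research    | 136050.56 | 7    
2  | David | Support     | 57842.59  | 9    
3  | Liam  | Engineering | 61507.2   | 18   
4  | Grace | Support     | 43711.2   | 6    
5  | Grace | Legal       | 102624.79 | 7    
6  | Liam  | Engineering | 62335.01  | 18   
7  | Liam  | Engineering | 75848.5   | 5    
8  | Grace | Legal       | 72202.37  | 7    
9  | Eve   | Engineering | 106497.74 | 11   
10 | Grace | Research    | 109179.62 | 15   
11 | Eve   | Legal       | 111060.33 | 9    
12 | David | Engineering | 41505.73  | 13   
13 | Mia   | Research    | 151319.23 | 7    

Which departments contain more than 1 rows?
SELECT department, COUNT(*) as cnt
FROM employees
GROUP BY department
HAVING COUNT(*) > 1

Result:
  Engineering: 5
  Legal: 3
  Research: 3
  Support: 2

Note: HAVING filters groups after aggregation, WHERE filters rows before.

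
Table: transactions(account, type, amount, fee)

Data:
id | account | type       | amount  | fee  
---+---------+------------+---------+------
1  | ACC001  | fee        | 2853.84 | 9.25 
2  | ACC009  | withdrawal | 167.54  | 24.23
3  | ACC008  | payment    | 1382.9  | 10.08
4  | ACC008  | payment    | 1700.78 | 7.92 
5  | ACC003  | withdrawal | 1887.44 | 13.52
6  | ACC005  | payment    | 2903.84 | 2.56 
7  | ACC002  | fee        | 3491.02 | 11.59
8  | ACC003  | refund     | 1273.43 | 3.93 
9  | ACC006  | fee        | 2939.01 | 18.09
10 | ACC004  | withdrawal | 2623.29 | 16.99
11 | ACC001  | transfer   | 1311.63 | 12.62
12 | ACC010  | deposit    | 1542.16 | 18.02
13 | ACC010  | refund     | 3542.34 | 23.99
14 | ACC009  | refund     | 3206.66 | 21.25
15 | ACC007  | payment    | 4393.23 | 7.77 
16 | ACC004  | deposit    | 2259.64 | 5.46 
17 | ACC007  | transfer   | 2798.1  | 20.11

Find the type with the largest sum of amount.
SELECT type, SUM(amount) as val
FROM transactions
GROUP BY type
ORDER BY val DESC
LIMIT 1

Result: payment with sum(amount) = 10380.75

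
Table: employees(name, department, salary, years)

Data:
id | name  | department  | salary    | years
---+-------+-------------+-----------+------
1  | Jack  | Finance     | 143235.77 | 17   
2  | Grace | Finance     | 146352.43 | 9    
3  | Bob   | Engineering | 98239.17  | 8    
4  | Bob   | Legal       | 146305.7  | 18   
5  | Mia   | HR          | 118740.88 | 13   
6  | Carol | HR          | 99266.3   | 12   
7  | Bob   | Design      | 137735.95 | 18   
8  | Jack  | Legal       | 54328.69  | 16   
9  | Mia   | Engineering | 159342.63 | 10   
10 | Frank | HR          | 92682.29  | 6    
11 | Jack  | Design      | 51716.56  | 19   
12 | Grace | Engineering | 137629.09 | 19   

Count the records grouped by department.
SELECT department, COUNT(*) as count
FROM employees
GROUP BY department

Result:
  Design: 2
  Engineering: 3
  Finance: 2
  HR: 3
  Legal: 2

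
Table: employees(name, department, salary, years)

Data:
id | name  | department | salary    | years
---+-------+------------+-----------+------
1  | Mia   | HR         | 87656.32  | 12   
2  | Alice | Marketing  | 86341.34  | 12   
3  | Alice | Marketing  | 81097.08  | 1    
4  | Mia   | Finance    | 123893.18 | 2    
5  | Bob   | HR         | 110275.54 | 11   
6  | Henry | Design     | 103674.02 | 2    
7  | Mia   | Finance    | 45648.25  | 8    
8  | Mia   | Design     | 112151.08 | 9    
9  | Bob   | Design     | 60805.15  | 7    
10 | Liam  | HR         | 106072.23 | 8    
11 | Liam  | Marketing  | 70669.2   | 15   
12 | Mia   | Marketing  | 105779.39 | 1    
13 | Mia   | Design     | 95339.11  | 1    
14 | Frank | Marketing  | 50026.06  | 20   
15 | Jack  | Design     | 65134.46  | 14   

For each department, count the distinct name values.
SELECT department, COUNT(DISTINCT name)
FROM employees
GROUP BY department

Result:
  Design: 4 distinct
  Finance: 1 distinct
  HR: 3 distinct
  Marketing: 4 distinct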